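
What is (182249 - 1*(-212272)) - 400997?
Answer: -6476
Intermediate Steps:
(182249 - 1*(-212272)) - 400997 = (182249 + 212272) - 400997 = 394521 - 400997 = -6476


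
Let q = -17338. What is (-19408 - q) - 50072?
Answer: -52142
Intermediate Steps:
(-19408 - q) - 50072 = (-19408 - 1*(-17338)) - 50072 = (-19408 + 17338) - 50072 = -2070 - 50072 = -52142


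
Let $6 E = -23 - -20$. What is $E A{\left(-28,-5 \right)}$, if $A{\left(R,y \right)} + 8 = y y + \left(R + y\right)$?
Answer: $8$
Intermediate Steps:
$A{\left(R,y \right)} = -8 + R + y + y^{2}$ ($A{\left(R,y \right)} = -8 + \left(y y + \left(R + y\right)\right) = -8 + \left(y^{2} + \left(R + y\right)\right) = -8 + \left(R + y + y^{2}\right) = -8 + R + y + y^{2}$)
$E = - \frac{1}{2}$ ($E = \frac{-23 - -20}{6} = \frac{-23 + 20}{6} = \frac{1}{6} \left(-3\right) = - \frac{1}{2} \approx -0.5$)
$E A{\left(-28,-5 \right)} = - \frac{-8 - 28 - 5 + \left(-5\right)^{2}}{2} = - \frac{-8 - 28 - 5 + 25}{2} = \left(- \frac{1}{2}\right) \left(-16\right) = 8$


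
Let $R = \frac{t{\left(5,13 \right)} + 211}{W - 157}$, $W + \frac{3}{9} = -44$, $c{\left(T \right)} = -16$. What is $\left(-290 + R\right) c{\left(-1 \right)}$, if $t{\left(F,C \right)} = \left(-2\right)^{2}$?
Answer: $\frac{703220}{151} \approx 4657.1$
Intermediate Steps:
$W = - \frac{133}{3}$ ($W = - \frac{1}{3} - 44 = - \frac{133}{3} \approx -44.333$)
$t{\left(F,C \right)} = 4$
$R = - \frac{645}{604}$ ($R = \frac{4 + 211}{- \frac{133}{3} - 157} = \frac{215}{- \frac{604}{3}} = 215 \left(- \frac{3}{604}\right) = - \frac{645}{604} \approx -1.0679$)
$\left(-290 + R\right) c{\left(-1 \right)} = \left(-290 - \frac{645}{604}\right) \left(-16\right) = \left(- \frac{175805}{604}\right) \left(-16\right) = \frac{703220}{151}$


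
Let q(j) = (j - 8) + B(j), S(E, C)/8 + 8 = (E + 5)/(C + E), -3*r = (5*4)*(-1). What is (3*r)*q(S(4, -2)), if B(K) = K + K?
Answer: -1840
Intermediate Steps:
B(K) = 2*K
r = 20/3 (r = -5*4*(-1)/3 = -20*(-1)/3 = -⅓*(-20) = 20/3 ≈ 6.6667)
S(E, C) = -64 + 8*(5 + E)/(C + E) (S(E, C) = -64 + 8*((E + 5)/(C + E)) = -64 + 8*((5 + E)/(C + E)) = -64 + 8*(5 + E)/(C + E))
q(j) = -8 + 3*j (q(j) = (j - 8) + 2*j = (-8 + j) + 2*j = -8 + 3*j)
(3*r)*q(S(4, -2)) = (3*(20/3))*(-8 + 3*(8*(5 - 8*(-2) - 7*4)/(-2 + 4))) = 20*(-8 + 3*(8*(5 + 16 - 28)/2)) = 20*(-8 + 3*(8*(½)*(-7))) = 20*(-8 + 3*(-28)) = 20*(-8 - 84) = 20*(-92) = -1840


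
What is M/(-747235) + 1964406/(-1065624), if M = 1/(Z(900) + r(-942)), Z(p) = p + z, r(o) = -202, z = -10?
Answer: -42079023676821/22826451089680 ≈ -1.8434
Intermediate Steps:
Z(p) = -10 + p (Z(p) = p - 10 = -10 + p)
M = 1/688 (M = 1/((-10 + 900) - 202) = 1/(890 - 202) = 1/688 ≈ 0.0014535)
M/(-747235) + 1964406/(-1065624) = (1/688)/(-747235) + 1964406/(-1065624) = (1/688)*(-1/747235) + 1964406*(-1/1065624) = -1/514097680 - 327401/177604 = -42079023676821/22826451089680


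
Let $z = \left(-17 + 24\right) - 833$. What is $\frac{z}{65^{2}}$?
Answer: $- \frac{826}{4225} \approx -0.1955$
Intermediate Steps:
$z = -826$ ($z = 7 - 833 = -826$)
$\frac{z}{65^{2}} = - \frac{826}{65^{2}} = - \frac{826}{4225}$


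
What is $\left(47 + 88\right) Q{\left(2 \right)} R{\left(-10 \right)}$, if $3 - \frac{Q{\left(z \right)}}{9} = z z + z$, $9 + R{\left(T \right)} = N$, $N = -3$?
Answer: $43740$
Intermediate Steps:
$R{\left(T \right)} = -12$ ($R{\left(T \right)} = -9 - 3 = -12$)
$Q{\left(z \right)} = 27 - 9 z - 9 z^{2}$ ($Q{\left(z \right)} = 27 - 9 \left(z z + z\right) = 27 - 9 \left(z^{2} + z\right) = 27 - 9 \left(z + z^{2}\right) = 27 - \left(9 z + 9 z^{2}\right) = 27 - 9 z - 9 z^{2}$)
$\left(47 + 88\right) Q{\left(2 \right)} R{\left(-10 \right)} = \left(47 + 88\right) \left(27 - 18 - 9 \cdot 2^{2}\right) \left(-12\right) = 135 \left(27 - 18 - 36\right) \left(-12\right) = 135 \left(-27\right) \left(-12\right) = \left(-3645\right) \left(-12\right) = 43740$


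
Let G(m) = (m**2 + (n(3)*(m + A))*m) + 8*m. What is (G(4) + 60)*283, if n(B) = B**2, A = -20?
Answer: -132444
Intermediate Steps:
G(m) = m**2 + 8*m + m*(-180 + 9*m) (G(m) = (m**2 + (3**2*(m - 20))*m) + 8*m = (m**2 + (9*(-20 + m))*m) + 8*m = (m**2 + (-180 + 9*m)*m) + 8*m = (m**2 + m*(-180 + 9*m)) + 8*m = m**2 + 8*m + m*(-180 + 9*m))
(G(4) + 60)*283 = (2*4*(-86 + 5*4) + 60)*283 = (2*4*(-86 + 20) + 60)*283 = (2*4*(-66) + 60)*283 = (-528 + 60)*283 = -468*283 = -132444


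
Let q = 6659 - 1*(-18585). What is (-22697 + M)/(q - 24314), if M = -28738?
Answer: -3429/62 ≈ -55.306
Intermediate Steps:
q = 25244 (q = 6659 + 18585 = 25244)
(-22697 + M)/(q - 24314) = (-22697 - 28738)/(25244 - 24314) = -51435/930 = -51435*1/930 = -3429/62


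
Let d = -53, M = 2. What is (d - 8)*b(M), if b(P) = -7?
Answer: 427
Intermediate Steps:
(d - 8)*b(M) = (-53 - 8)*(-7) = -61*(-7) = 427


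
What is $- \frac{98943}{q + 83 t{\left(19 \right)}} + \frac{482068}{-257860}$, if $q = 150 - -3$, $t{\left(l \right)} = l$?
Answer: $- \frac{1317370981}{22304890} \approx -59.062$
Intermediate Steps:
$q = 153$ ($q = 150 + 3 = 153$)
$- \frac{98943}{q + 83 t{\left(19 \right)}} + \frac{482068}{-257860} = - \frac{98943}{153 + 83 \cdot 19} + \frac{482068}{-257860} = - \frac{98943}{153 + 1577} + 482068 \left(- \frac{1}{257860}\right) = - \frac{98943}{1730} - \frac{120517}{64465} = - \frac{1317370981}{22304890}$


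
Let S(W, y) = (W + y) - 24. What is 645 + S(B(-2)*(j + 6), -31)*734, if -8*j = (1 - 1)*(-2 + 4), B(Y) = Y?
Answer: -48533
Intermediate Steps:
j = 0 (j = -(1 - 1)*(-2 + 4)/8 = -0*2 = -⅛*0 = 0)
S(W, y) = -24 + W + y
645 + S(B(-2)*(j + 6), -31)*734 = 645 + (-24 - 2*(0 + 6) - 31)*734 = 645 + (-24 - 2*6 - 31)*734 = 645 + (-24 - 12 - 31)*734 = 645 - 67*734 = 645 - 49178 = -48533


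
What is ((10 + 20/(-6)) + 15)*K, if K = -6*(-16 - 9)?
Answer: 3250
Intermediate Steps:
K = 150 (K = -6*(-25) = 150)
((10 + 20/(-6)) + 15)*K = ((10 + 20/(-6)) + 15)*150 = ((10 + 20*(-⅙)) + 15)*150 = ((10 - 10/3) + 15)*150 = (20/3 + 15)*150 = (65/3)*150 = 3250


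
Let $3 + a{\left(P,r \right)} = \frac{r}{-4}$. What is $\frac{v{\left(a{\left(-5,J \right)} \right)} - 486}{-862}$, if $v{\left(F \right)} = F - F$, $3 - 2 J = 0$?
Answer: $\frac{243}{431} \approx 0.5638$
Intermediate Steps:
$J = \frac{3}{2}$ ($J = \frac{3}{2} - 0 = \frac{3}{2} + 0 = \frac{3}{2} \approx 1.5$)
$a{\left(P,r \right)} = -3 - \frac{r}{4}$ ($a{\left(P,r \right)} = -3 + \frac{r}{-4} = -3 + r \left(- \frac{1}{4}\right) = -3 - \frac{r}{4}$)
$v{\left(F \right)} = 0$
$\frac{v{\left(a{\left(-5,J \right)} \right)} - 486}{-862} = \frac{0 - 486}{-862} = \left(-486\right) \left(- \frac{1}{862}\right) = \frac{243}{431}$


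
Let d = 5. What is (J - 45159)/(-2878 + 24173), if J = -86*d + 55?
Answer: -45534/21295 ≈ -2.1382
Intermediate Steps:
J = -375 (J = -86*5 + 55 = -430 + 55 = -375)
(J - 45159)/(-2878 + 24173) = (-375 - 45159)/(-2878 + 24173) = -45534/21295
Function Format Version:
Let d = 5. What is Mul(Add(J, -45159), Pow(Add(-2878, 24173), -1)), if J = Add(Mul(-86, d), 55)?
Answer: Rational(-45534, 21295) ≈ -2.1382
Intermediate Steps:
J = -375 (J = Add(Mul(-86, 5), 55) = Add(-430, 55) = -375)
Mul(Add(J, -45159), Pow(Add(-2878, 24173), -1)) = Mul(Add(-375, -45159), Pow(Add(-2878, 24173), -1)) = Mul(-45534, Pow(21295, -1)) = Mul(-45534, Rational(1, 21295)) = Rational(-45534, 21295)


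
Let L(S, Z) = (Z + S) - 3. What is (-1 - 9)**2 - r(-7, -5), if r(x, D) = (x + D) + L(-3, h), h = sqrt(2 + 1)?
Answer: 118 - sqrt(3) ≈ 116.27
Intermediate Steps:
h = sqrt(3) ≈ 1.7320
L(S, Z) = -3 + S + Z (L(S, Z) = (S + Z) - 3 = -3 + S + Z)
r(x, D) = -6 + D + x + sqrt(3) (r(x, D) = (x + D) + (-3 - 3 + sqrt(3)) = (D + x) + (-6 + sqrt(3)) = -6 + D + x + sqrt(3))
(-1 - 9)**2 - r(-7, -5) = (-1 - 9)**2 - (-6 - 5 - 7 + sqrt(3)) = (-10)**2 - (-18 + sqrt(3)) = 100 + (18 - sqrt(3)) = 118 - sqrt(3)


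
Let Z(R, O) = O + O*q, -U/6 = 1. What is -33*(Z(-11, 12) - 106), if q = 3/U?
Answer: 3300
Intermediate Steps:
U = -6 (U = -6*1 = -6)
q = -1/2 (q = 3/(-6) = 3*(-1/6) = -1/2 ≈ -0.50000)
Z(R, O) = O/2 (Z(R, O) = O + O*(-1/2) = O - O/2 = O/2)
-33*(Z(-11, 12) - 106) = -33*((1/2)*12 - 106) = -33*(6 - 106) = -33*(-100) = 3300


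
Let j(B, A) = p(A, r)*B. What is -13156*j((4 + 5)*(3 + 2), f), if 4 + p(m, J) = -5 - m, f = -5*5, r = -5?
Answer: -9472320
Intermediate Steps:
f = -25
p(m, J) = -9 - m (p(m, J) = -4 + (-5 - m) = -9 - m)
j(B, A) = B*(-9 - A) (j(B, A) = (-9 - A)*B = B*(-9 - A))
-13156*j((4 + 5)*(3 + 2), f) = -(-13156)*(4 + 5)*(3 + 2)*(9 - 25) = -(-13156)*9*5*(-16) = -(-13156)*45*(-16) = -13156*720 = -9472320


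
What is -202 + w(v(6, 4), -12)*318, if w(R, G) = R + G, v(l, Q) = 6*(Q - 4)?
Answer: -4018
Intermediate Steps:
v(l, Q) = -24 + 6*Q (v(l, Q) = 6*(-4 + Q) = -24 + 6*Q)
w(R, G) = G + R
-202 + w(v(6, 4), -12)*318 = -202 + (-12 + (-24 + 6*4))*318 = -202 + (-12 + (-24 + 24))*318 = -202 + (-12 + 0)*318 = -202 - 12*318 = -202 - 3816 = -4018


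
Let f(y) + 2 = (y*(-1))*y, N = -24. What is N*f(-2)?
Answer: 144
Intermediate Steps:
f(y) = -2 - y² (f(y) = -2 + (y*(-1))*y = -2 + (-y)*y = -2 - y²)
N*f(-2) = -24*(-2 - 1*(-2)²) = -24*(-2 - 1*4) = -24*(-2 - 4) = -24*(-6) = 144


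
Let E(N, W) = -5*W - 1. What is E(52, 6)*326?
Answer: -10106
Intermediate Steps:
E(N, W) = -1 - 5*W
E(52, 6)*326 = (-1 - 5*6)*326 = (-1 - 30)*326 = -31*326 = -10106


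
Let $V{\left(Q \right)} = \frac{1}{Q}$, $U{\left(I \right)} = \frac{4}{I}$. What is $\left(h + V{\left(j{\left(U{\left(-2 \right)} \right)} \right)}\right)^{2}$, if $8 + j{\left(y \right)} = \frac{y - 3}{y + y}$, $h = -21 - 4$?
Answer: $\frac{461041}{729} \approx 632.43$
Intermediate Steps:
$h = -25$
$j{\left(y \right)} = -8 + \frac{-3 + y}{2 y}$ ($j{\left(y \right)} = -8 + \frac{y - 3}{y + y} = -8 + \frac{-3 + y}{2 y}$)
$\left(h + V{\left(j{\left(U{\left(-2 \right)} \right)} \right)}\right)^{2} = \left(-25 + \frac{1}{\frac{3}{2} \frac{1}{4 \frac{1}{-2}} \left(-1 - 5 \frac{4}{-2}\right)}\right)^{2} = \left(-25 + \frac{1}{\frac{3}{2} \frac{1}{4 \left(- \frac{1}{2}\right)} \left(-1 - 5 \cdot 4 \left(- \frac{1}{2}\right)\right)}\right)^{2} = \left(-25 + \frac{1}{\frac{3}{2} \frac{1}{-2} \left(-1 - -10\right)}\right)^{2} = \left(-25 + \frac{1}{\frac{3}{2} \left(- \frac{1}{2}\right) \left(-1 + 10\right)}\right)^{2} = \left(-25 + \frac{1}{\frac{3}{2} \left(- \frac{1}{2}\right) 9}\right)^{2} = \left(-25 + \frac{1}{- \frac{27}{4}}\right)^{2} = \left(-25 - \frac{4}{27}\right)^{2} = \left(- \frac{679}{27}\right)^{2} = \frac{461041}{729}$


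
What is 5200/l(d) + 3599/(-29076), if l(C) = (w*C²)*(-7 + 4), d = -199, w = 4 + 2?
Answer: -452771197/3454316028 ≈ -0.13107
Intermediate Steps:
w = 6
l(C) = -18*C² (l(C) = (6*C²)*(-7 + 4) = (6*C²)*(-3) = -18*C²)
5200/l(d) + 3599/(-29076) = 5200/((-18*(-199)²)) + 3599/(-29076) = 5200/((-18*39601)) + 3599*(-1/29076) = 5200/(-712818) - 3599/29076 = 5200*(-1/712818) - 3599/29076 = -2600/356409 - 3599/29076 = -452771197/3454316028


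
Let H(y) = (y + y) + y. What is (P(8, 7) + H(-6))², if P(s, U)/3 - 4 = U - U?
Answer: 36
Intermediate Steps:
P(s, U) = 12 (P(s, U) = 12 + 3*(U - U) = 12 + 3*0 = 12 + 0 = 12)
H(y) = 3*y (H(y) = 2*y + y = 3*y)
(P(8, 7) + H(-6))² = (12 + 3*(-6))² = (12 - 18)² = (-6)² = 36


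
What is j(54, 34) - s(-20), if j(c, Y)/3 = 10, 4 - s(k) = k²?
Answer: 426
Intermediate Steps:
s(k) = 4 - k²
j(c, Y) = 30 (j(c, Y) = 3*10 = 30)
j(54, 34) - s(-20) = 30 - (4 - 1*(-20)²) = 30 - (4 - 1*400) = 30 - (4 - 400) = 30 - 1*(-396) = 30 + 396 = 426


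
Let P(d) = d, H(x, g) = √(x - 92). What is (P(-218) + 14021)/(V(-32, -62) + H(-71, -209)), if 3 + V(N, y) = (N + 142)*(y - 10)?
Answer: -109361169/62774092 - 13803*I*√163/62774092 ≈ -1.7421 - 0.0028073*I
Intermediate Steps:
H(x, g) = √(-92 + x)
V(N, y) = -3 + (-10 + y)*(142 + N) (V(N, y) = -3 + (N + 142)*(y - 10) = -3 + (142 + N)*(-10 + y) = -3 + (-10 + y)*(142 + N))
(P(-218) + 14021)/(V(-32, -62) + H(-71, -209)) = (-218 + 14021)/((-1423 - 10*(-32) + 142*(-62) - 32*(-62)) + √(-92 - 71)) = 13803/((-1423 + 320 - 8804 + 1984) + √(-163)) = 13803/(-7923 + I*√163)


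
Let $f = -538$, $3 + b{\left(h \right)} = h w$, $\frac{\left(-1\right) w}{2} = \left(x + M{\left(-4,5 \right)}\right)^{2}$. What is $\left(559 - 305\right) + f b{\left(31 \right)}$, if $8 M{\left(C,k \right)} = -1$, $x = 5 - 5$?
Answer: $\frac{38227}{16} \approx 2389.2$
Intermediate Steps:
$x = 0$
$M{\left(C,k \right)} = - \frac{1}{8}$ ($M{\left(C,k \right)} = \frac{1}{8} \left(-1\right) = - \frac{1}{8}$)
$w = - \frac{1}{32}$ ($w = - 2 \left(0 - \frac{1}{8}\right)^{2} = - 2 \left(- \frac{1}{8}\right)^{2} = \left(-2\right) \frac{1}{64} = - \frac{1}{32} \approx -0.03125$)
$b{\left(h \right)} = -3 - \frac{h}{32}$ ($b{\left(h \right)} = -3 + h \left(- \frac{1}{32}\right) = -3 - \frac{h}{32}$)
$\left(559 - 305\right) + f b{\left(31 \right)} = \left(559 - 305\right) - 538 \left(-3 - \frac{31}{32}\right) = 254 - 538 \left(-3 - \frac{31}{32}\right) = 254 - - \frac{34163}{16} = 254 + \frac{34163}{16} = \frac{38227}{16}$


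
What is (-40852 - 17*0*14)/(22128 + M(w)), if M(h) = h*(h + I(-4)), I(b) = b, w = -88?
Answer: -10213/7556 ≈ -1.3516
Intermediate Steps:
M(h) = h*(-4 + h) (M(h) = h*(h - 4) = h*(-4 + h))
(-40852 - 17*0*14)/(22128 + M(w)) = (-40852 - 17*0*14)/(22128 - 88*(-4 - 88)) = (-40852 + 0*14)/(22128 - 88*(-92)) = (-40852 + 0)/(22128 + 8096) = -40852/30224 = -40852*1/30224 = -10213/7556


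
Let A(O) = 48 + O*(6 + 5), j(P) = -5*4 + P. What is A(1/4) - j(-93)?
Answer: 655/4 ≈ 163.75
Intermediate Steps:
j(P) = -20 + P
A(O) = 48 + 11*O (A(O) = 48 + O*11 = 48 + 11*O)
A(1/4) - j(-93) = (48 + 11/4) - (-20 - 93) = (48 + 11*(¼)) - 1*(-113) = (48 + 11/4) + 113 = 203/4 + 113 = 655/4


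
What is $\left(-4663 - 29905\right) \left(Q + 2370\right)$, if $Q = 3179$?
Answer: $-191817832$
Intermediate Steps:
$\left(-4663 - 29905\right) \left(Q + 2370\right) = \left(-4663 - 29905\right) \left(3179 + 2370\right) = \left(-34568\right) 5549 = -191817832$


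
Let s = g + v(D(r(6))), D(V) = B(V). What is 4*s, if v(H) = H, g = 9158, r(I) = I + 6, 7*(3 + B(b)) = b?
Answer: 256388/7 ≈ 36627.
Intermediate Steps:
B(b) = -3 + b/7
r(I) = 6 + I
D(V) = -3 + V/7
s = 64097/7 (s = 9158 + (-3 + (6 + 6)/7) = 9158 + (-3 + (1/7)*12) = 9158 + (-3 + 12/7) = 9158 - 9/7 = 64097/7 ≈ 9156.7)
4*s = 4*(64097/7) = 256388/7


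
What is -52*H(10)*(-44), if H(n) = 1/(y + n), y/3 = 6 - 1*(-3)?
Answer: 2288/37 ≈ 61.838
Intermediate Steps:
y = 27 (y = 3*(6 - 1*(-3)) = 3*(6 + 3) = 3*9 = 27)
H(n) = 1/(27 + n)
-52*H(10)*(-44) = -52/(27 + 10)*(-44) = -52/37*(-44) = 2288/37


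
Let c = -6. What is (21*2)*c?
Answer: -252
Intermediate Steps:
(21*2)*c = (21*2)*(-6) = 42*(-6) = -252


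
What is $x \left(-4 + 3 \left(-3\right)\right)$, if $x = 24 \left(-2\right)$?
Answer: $624$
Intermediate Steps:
$x = -48$
$x \left(-4 + 3 \left(-3\right)\right) = - 48 \left(-4 + 3 \left(-3\right)\right) = - 48 \left(-4 - 9\right) = \left(-48\right) \left(-13\right) = 624$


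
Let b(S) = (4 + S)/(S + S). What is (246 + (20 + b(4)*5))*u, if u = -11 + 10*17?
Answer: 43089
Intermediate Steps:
b(S) = (4 + S)/(2*S) (b(S) = (4 + S)/((2*S)) = (4 + S)*(1/(2*S)) = (4 + S)/(2*S))
u = 159 (u = -11 + 170 = 159)
(246 + (20 + b(4)*5))*u = (246 + (20 + ((½)*(4 + 4)/4)*5))*159 = (246 + (20 + ((½)*(¼)*8)*5))*159 = (246 + (20 + 1*5))*159 = (246 + (20 + 5))*159 = (246 + 25)*159 = 271*159 = 43089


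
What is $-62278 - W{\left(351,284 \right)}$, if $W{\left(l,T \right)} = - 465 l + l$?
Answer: $100586$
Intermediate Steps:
$W{\left(l,T \right)} = - 464 l$
$-62278 - W{\left(351,284 \right)} = -62278 - \left(-464\right) 351 = -62278 - -162864 = -62278 + 162864 = 100586$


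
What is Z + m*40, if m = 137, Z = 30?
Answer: 5510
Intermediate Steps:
Z + m*40 = 30 + 137*40 = 30 + 5480 = 5510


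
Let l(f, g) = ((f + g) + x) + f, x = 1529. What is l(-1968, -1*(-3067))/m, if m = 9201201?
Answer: 220/3067067 ≈ 7.1730e-5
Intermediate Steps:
l(f, g) = 1529 + g + 2*f (l(f, g) = ((f + g) + 1529) + f = (1529 + f + g) + f = 1529 + g + 2*f)
l(-1968, -1*(-3067))/m = (1529 - 1*(-3067) + 2*(-1968))/9201201 = (1529 + 3067 - 3936)*(1/9201201) = 660*(1/9201201) = 220/3067067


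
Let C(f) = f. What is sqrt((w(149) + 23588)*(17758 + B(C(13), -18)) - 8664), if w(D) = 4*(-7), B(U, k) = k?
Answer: 2*sqrt(104486434) ≈ 20444.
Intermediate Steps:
w(D) = -28
sqrt((w(149) + 23588)*(17758 + B(C(13), -18)) - 8664) = sqrt((-28 + 23588)*(17758 - 18) - 8664) = sqrt(23560*17740 - 8664) = sqrt(417954400 - 8664) = sqrt(417945736) = 2*sqrt(104486434)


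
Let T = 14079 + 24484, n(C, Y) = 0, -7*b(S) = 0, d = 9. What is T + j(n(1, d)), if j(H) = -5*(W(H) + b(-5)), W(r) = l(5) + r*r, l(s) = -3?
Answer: 38578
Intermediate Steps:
b(S) = 0 (b(S) = -1/7*0 = 0)
W(r) = -3 + r**2 (W(r) = -3 + r*r = -3 + r**2)
j(H) = 15 - 5*H**2 (j(H) = -5*((-3 + H**2) + 0) = -5*(-3 + H**2) = 15 - 5*H**2)
T = 38563
T + j(n(1, d)) = 38563 + (15 - 5*0**2) = 38563 + (15 - 5*0) = 38563 + (15 + 0) = 38563 + 15 = 38578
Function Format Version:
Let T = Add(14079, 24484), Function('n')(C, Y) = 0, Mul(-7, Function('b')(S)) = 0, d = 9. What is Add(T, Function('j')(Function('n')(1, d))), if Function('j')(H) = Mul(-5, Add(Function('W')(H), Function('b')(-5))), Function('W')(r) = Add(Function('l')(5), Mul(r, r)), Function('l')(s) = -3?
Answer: 38578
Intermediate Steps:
Function('b')(S) = 0 (Function('b')(S) = Mul(Rational(-1, 7), 0) = 0)
Function('W')(r) = Add(-3, Pow(r, 2)) (Function('W')(r) = Add(-3, Mul(r, r)) = Add(-3, Pow(r, 2)))
Function('j')(H) = Add(15, Mul(-5, Pow(H, 2))) (Function('j')(H) = Mul(-5, Add(Add(-3, Pow(H, 2)), 0)) = Mul(-5, Add(-3, Pow(H, 2))) = Add(15, Mul(-5, Pow(H, 2))))
T = 38563
Add(T, Function('j')(Function('n')(1, d))) = Add(38563, Add(15, Mul(-5, Pow(0, 2)))) = Add(38563, Add(15, Mul(-5, 0))) = Add(38563, Add(15, 0)) = Add(38563, 15) = 38578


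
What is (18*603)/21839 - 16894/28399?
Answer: -60705320/620205761 ≈ -0.097879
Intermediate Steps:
(18*603)/21839 - 16894/28399 = 10854*(1/21839) - 16894*1/28399 = 10854/21839 - 16894/28399 = -60705320/620205761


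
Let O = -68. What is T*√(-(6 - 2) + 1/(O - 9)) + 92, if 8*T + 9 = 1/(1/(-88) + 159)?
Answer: 92 - 125831*I*√23793/8618456 ≈ 92.0 - 2.2521*I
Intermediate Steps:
T = -125831/111928 (T = -9/8 + 1/(8*(1/(-88) + 159)) = -9/8 + 1/(8*(-1/88 + 159)) = -9/8 + 1/(8*(13991/88)) = -9/8 + (⅛)*(88/13991) = -9/8 + 11/13991 = -125831/111928 ≈ -1.1242)
T*√(-(6 - 2) + 1/(O - 9)) + 92 = -125831*√(-(6 - 2) + 1/(-68 - 9))/111928 + 92 = -125831*√(-1*4 + 1/(-77))/111928 + 92 = -125831*√(-4 - 1/77)/111928 + 92 = -125831*I*√23793/8618456 + 92 = 92 - 125831*I*√23793/8618456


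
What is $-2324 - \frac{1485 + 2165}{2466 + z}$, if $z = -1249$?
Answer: $- \frac{2831958}{1217} \approx -2327.0$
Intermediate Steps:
$-2324 - \frac{1485 + 2165}{2466 + z} = -2324 - \frac{1485 + 2165}{2466 - 1249} = -2324 - \frac{3650}{1217} = - \frac{2831958}{1217}$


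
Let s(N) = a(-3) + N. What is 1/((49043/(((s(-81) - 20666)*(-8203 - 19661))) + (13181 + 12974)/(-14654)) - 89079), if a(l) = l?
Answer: -4236310206000/377373837603730939 ≈ -1.1226e-5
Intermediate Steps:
s(N) = -3 + N
1/((49043/(((s(-81) - 20666)*(-8203 - 19661))) + (13181 + 12974)/(-14654)) - 89079) = 1/((49043/((((-3 - 81) - 20666)*(-8203 - 19661))) + (13181 + 12974)/(-14654)) - 89079) = 1/((49043/(((-84 - 20666)*(-27864))) + 26155*(-1/14654)) - 89079) = 1/((49043/((-20750*(-27864))) - 26155/14654) - 89079) = 1/((49043/578178000 - 26155/14654) - 89079) = 1/(-7560763456939/4236310206000 - 89079) = 1/(-377373837603730939/4236310206000) = -4236310206000/377373837603730939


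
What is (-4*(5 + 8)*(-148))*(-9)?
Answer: -69264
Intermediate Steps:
(-4*(5 + 8)*(-148))*(-9) = (-4*13*(-148))*(-9) = -52*(-148)*(-9) = 7696*(-9) = -69264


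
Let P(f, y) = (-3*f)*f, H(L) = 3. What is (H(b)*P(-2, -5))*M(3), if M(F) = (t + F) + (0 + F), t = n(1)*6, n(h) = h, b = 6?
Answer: -432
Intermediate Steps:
t = 6 (t = 1*6 = 6)
P(f, y) = -3*f²
M(F) = 6 + 2*F (M(F) = (6 + F) + (0 + F) = (6 + F) + F = 6 + 2*F)
(H(b)*P(-2, -5))*M(3) = (3*(-3*(-2)²))*(6 + 2*3) = (3*(-3*4))*(6 + 6) = (3*(-12))*12 = -36*12 = -432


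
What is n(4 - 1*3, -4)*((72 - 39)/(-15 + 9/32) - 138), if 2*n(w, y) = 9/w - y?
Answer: -143117/157 ≈ -911.57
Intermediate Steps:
n(w, y) = -y/2 + 9/(2*w) (n(w, y) = (9/w - y)/2 = (-y + 9/w)/2 = -y/2 + 9/(2*w))
n(4 - 1*3, -4)*((72 - 39)/(-15 + 9/32) - 138) = ((9 - 1*(4 - 1*3)*(-4))/(2*(4 - 1*3)))*((72 - 39)/(-15 + 9/32) - 138) = ((9 - 1*(4 - 3)*(-4))/(2*(4 - 3)))*(33/(-15 + 9*(1/32)) - 138) = ((½)*(9 - 1*1*(-4))/1)*(33/(-15 + 9/32) - 138) = ((½)*1*(9 + 4))*(33/(-471/32) - 138) = ((½)*1*13)*(33*(-32/471) - 138) = 13*(-352/157 - 138)/2 = (13/2)*(-22018/157) = -143117/157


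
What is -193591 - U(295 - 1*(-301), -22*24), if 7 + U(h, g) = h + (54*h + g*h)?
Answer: 88324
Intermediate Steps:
U(h, g) = -7 + 55*h + g*h (U(h, g) = -7 + (h + (54*h + g*h)) = -7 + (55*h + g*h) = -7 + 55*h + g*h)
-193591 - U(295 - 1*(-301), -22*24) = -193591 - (-7 + 55*(295 - 1*(-301)) + (-22*24)*(295 - 1*(-301))) = -193591 - (-7 + 55*(295 + 301) - 528*(295 + 301)) = -193591 - (-7 + 55*596 - 528*596) = -193591 - (-7 + 32780 - 314688) = -193591 - 1*(-281915) = -193591 + 281915 = 88324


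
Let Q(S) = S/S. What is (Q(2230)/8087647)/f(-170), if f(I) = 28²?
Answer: 1/6340715248 ≈ 1.5771e-10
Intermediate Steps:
Q(S) = 1
f(I) = 784
(Q(2230)/8087647)/f(-170) = (1/8087647)/784 = (1*(1/8087647))*(1/784) = (1/8087647)*(1/784) = 1/6340715248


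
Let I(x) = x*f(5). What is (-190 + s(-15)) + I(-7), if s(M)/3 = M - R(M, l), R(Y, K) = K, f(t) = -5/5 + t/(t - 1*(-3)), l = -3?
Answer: -1787/8 ≈ -223.38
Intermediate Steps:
f(t) = -1 + t/(3 + t) (f(t) = -5*⅕ + t/(t + 3) = -1 + t/(3 + t))
I(x) = -3*x/8 (I(x) = x*(-3/(3 + 5)) = x*(-3/8) = -3*x/8)
s(M) = 9 + 3*M (s(M) = 3*(M - 1*(-3)) = 3*(M + 3) = 3*(3 + M) = 9 + 3*M)
(-190 + s(-15)) + I(-7) = (-190 + (9 + 3*(-15))) - 3/8*(-7) = (-190 + (9 - 45)) + 21/8 = (-190 - 36) + 21/8 = -226 + 21/8 = -1787/8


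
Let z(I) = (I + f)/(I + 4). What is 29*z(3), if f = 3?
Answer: 174/7 ≈ 24.857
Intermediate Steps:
z(I) = (3 + I)/(4 + I) (z(I) = (I + 3)/(I + 4) = (3 + I)/(4 + I))
29*z(3) = 29*((3 + 3)/(4 + 3)) = 29*(6/7) = 174/7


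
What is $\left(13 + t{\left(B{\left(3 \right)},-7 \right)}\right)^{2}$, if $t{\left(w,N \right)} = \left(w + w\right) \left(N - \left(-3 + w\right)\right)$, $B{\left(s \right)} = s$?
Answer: $841$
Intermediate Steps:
$t{\left(w,N \right)} = 2 w \left(3 + N - w\right)$
$\left(13 + t{\left(B{\left(3 \right)},-7 \right)}\right)^{2} = \left(13 + 2 \cdot 3 \left(3 - 7 - 3\right)\right)^{2} = \left(13 + 2 \cdot 3 \left(-7\right)\right)^{2} = \left(13 - 42\right)^{2} = \left(-29\right)^{2} = 841$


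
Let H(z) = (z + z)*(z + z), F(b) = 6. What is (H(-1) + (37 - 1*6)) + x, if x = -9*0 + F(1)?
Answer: 41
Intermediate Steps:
x = 6 (x = -9*0 + 6 = 0 + 6 = 6)
H(z) = 4*z² (H(z) = (2*z)*(2*z) = 4*z²)
(H(-1) + (37 - 1*6)) + x = (4*(-1)² + (37 - 1*6)) + 6 = (4*1 + (37 - 6)) + 6 = (4 + 31) + 6 = 35 + 6 = 41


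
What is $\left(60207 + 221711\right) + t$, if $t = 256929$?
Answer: $538847$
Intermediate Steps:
$\left(60207 + 221711\right) + t = \left(60207 + 221711\right) + 256929 = 281918 + 256929 = 538847$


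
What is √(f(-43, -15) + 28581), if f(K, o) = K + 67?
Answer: √28605 ≈ 169.13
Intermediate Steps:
f(K, o) = 67 + K
√(f(-43, -15) + 28581) = √((67 - 43) + 28581) = √(24 + 28581) = √28605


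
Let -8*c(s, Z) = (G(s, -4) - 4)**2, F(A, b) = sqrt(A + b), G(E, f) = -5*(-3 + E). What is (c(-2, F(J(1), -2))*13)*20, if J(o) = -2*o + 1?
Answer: -28665/2 ≈ -14333.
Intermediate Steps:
G(E, f) = 15 - 5*E
J(o) = 1 - 2*o
c(s, Z) = -(11 - 5*s)**2/8 (c(s, Z) = -((15 - 5*s) - 4)**2/8 = -(11 - 5*s)**2/8)
(c(-2, F(J(1), -2))*13)*20 = (-(-11 + 5*(-2))**2/8*13)*20 = (-(-11 - 10)**2/8*13)*20 = (-1/8*(-21)**2*13)*20 = (-1/8*441*13)*20 = -441/8*13*20 = -5733/8*20 = -28665/2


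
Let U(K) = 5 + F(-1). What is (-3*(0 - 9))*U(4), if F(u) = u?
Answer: 108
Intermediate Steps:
U(K) = 4 (U(K) = 5 - 1 = 4)
(-3*(0 - 9))*U(4) = -3*(0 - 9)*4 = -3*(-9)*4 = 27*4 = 108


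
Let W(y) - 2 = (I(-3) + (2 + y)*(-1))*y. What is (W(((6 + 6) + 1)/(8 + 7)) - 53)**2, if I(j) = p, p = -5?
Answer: 169234081/50625 ≈ 3342.9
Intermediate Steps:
I(j) = -5
W(y) = 2 + y*(-7 - y) (W(y) = 2 + (-5 + (2 + y)*(-1))*y = 2 + (-5 + (-2 - y))*y = 2 + (-7 - y)*y = 2 + y*(-7 - y))
(W(((6 + 6) + 1)/(8 + 7)) - 53)**2 = ((2 - (((6 + 6) + 1)/(8 + 7))**2 - 7*((6 + 6) + 1)/(8 + 7)) - 53)**2 = ((2 - ((12 + 1)/15)**2 - 7*(12 + 1)/15) - 53)**2 = ((2 - (13*(1/15))**2 - 91/15) - 53)**2 = ((2 - (13/15)**2 - 7*13/15) - 53)**2 = ((2 - 1*169/225 - 91/15) - 53)**2 = ((2 - 169/225 - 91/15) - 53)**2 = (-1084/225 - 53)**2 = (-13009/225)**2 = 169234081/50625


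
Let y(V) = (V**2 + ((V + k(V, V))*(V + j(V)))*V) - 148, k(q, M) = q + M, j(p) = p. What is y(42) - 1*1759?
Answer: 444385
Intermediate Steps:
k(q, M) = M + q
y(V) = -148 + V**2 + 6*V**3 (y(V) = (V**2 + ((V + (V + V))*(V + V))*V) - 148 = (V**2 + ((V + 2*V)*(2*V))*V) - 148 = (V**2 + ((3*V)*(2*V))*V) - 148 = (V**2 + (6*V**2)*V) - 148 = (V**2 + 6*V**3) - 148 = -148 + V**2 + 6*V**3)
y(42) - 1*1759 = (-148 + 42**2 + 6*42**3) - 1*1759 = (-148 + 1764 + 6*74088) - 1759 = (-148 + 1764 + 444528) - 1759 = 446144 - 1759 = 444385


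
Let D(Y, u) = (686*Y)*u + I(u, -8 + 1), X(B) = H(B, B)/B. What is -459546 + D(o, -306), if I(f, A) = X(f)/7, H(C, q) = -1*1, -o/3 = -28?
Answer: -38754113579/2142 ≈ -1.8092e+7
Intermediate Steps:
o = 84 (o = -3*(-28) = 84)
H(C, q) = -1
X(B) = -1/B
I(f, A) = -1/(7*f) (I(f, A) = -1/f/7 = -1/f*(⅐) = -1/(7*f))
D(Y, u) = -1/(7*u) + 686*Y*u (D(Y, u) = (686*Y)*u - 1/(7*u) = 686*Y*u - 1/(7*u) = -1/(7*u) + 686*Y*u)
-459546 + D(o, -306) = -459546 + (-⅐/(-306) + 686*84*(-306)) = -459546 + (-⅐*(-1/306) - 17632944) = -459546 + (1/2142 - 17632944) = -459546 - 37769766047/2142 = -38754113579/2142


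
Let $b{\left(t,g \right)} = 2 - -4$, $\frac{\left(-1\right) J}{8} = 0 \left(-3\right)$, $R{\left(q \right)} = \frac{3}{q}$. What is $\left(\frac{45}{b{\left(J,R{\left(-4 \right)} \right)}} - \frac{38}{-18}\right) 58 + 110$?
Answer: $\frac{6007}{9} \approx 667.44$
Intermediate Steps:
$J = 0$ ($J = - 8 \cdot 0 \left(-3\right) = \left(-8\right) 0 = 0$)
$b{\left(t,g \right)} = 6$ ($b{\left(t,g \right)} = 2 + 4 = 6$)
$\left(\frac{45}{b{\left(J,R{\left(-4 \right)} \right)}} - \frac{38}{-18}\right) 58 + 110 = \left(\frac{45}{6} - \frac{38}{-18}\right) 58 + 110 = \left(45 \cdot \frac{1}{6} - - \frac{19}{9}\right) 58 + 110 = \left(\frac{15}{2} + \frac{19}{9}\right) 58 + 110 = \frac{173}{18} \cdot 58 + 110 = \frac{5017}{9} + 110 = \frac{6007}{9}$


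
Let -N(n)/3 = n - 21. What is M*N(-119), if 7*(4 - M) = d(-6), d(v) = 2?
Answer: 1560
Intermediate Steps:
N(n) = 63 - 3*n (N(n) = -3*(n - 21) = -3*(-21 + n) = 63 - 3*n)
M = 26/7 (M = 4 - ⅐*2 = 4 - 2/7 = 26/7 ≈ 3.7143)
M*N(-119) = 26*(63 - 3*(-119))/7 = 26*(63 + 357)/7 = (26/7)*420 = 1560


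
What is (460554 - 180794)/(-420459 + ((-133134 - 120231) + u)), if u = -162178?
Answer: -139880/418001 ≈ -0.33464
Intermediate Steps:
(460554 - 180794)/(-420459 + ((-133134 - 120231) + u)) = (460554 - 180794)/(-420459 + ((-133134 - 120231) - 162178)) = 279760/(-420459 + (-253365 - 162178)) = 279760/(-420459 - 415543) = 279760/(-836002) = 279760*(-1/836002) = -139880/418001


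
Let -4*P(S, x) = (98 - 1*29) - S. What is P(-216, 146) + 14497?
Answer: 57703/4 ≈ 14426.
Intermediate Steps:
P(S, x) = -69/4 + S/4 (P(S, x) = -((98 - 1*29) - S)/4 = -((98 - 29) - S)/4 = -(69 - S)/4 = -69/4 + S/4)
P(-216, 146) + 14497 = (-69/4 + (¼)*(-216)) + 14497 = (-69/4 - 54) + 14497 = -285/4 + 14497 = 57703/4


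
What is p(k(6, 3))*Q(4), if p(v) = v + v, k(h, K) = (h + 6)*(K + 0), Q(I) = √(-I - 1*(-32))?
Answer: 144*√7 ≈ 380.99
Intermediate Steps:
Q(I) = √(32 - I) (Q(I) = √(-I + 32) = √(32 - I))
k(h, K) = K*(6 + h) (k(h, K) = (6 + h)*K = K*(6 + h))
p(v) = 2*v
p(k(6, 3))*Q(4) = (2*(3*(6 + 6)))*√(32 - 1*4) = (2*(3*12))*√(32 - 4) = (2*36)*√28 = 72*(2*√7) = 144*√7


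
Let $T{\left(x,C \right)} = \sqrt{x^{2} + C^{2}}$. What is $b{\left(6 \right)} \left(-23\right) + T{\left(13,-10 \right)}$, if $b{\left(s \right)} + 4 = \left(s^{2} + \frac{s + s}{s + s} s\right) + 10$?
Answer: $-1104 + \sqrt{269} \approx -1087.6$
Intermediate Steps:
$T{\left(x,C \right)} = \sqrt{C^{2} + x^{2}}$
$b{\left(s \right)} = 6 + s + s^{2}$ ($b{\left(s \right)} = -4 + \left(\left(s^{2} + \frac{s + s}{s + s} s\right) + 10\right) = -4 + \left(\left(s^{2} + \frac{2 s}{2 s} s\right) + 10\right) = -4 + \left(\left(s^{2} + 2 s \frac{1}{2 s} s\right) + 10\right) = -4 + \left(\left(s^{2} + 1 s\right) + 10\right) = -4 + \left(\left(s^{2} + s\right) + 10\right) = -4 + \left(\left(s + s^{2}\right) + 10\right) = -4 + \left(10 + s + s^{2}\right) = 6 + s + s^{2}$)
$b{\left(6 \right)} \left(-23\right) + T{\left(13,-10 \right)} = \left(6 + 6 + 6^{2}\right) \left(-23\right) + \sqrt{\left(-10\right)^{2} + 13^{2}} = \left(6 + 6 + 36\right) \left(-23\right) + \sqrt{100 + 169} = 48 \left(-23\right) + \sqrt{269} = -1104 + \sqrt{269}$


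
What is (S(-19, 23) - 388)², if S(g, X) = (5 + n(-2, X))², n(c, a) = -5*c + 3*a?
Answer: 44462224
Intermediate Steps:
S(g, X) = (15 + 3*X)² (S(g, X) = (5 + (-5*(-2) + 3*X))² = (5 + (10 + 3*X))² = (15 + 3*X)²)
(S(-19, 23) - 388)² = (9*(5 + 23)² - 388)² = (9*28² - 388)² = (9*784 - 388)² = (7056 - 388)² = 6668² = 44462224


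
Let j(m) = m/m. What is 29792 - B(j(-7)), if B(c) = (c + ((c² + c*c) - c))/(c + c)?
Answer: 29791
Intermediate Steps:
j(m) = 1
B(c) = c (B(c) = (c + ((c² + c²) - c))/((2*c)) = (c + (2*c² - c))*(1/(2*c)) = (c + (-c + 2*c²))*(1/(2*c)) = (2*c²)*(1/(2*c)) = c)
29792 - B(j(-7)) = 29792 - 1*1 = 29792 - 1 = 29791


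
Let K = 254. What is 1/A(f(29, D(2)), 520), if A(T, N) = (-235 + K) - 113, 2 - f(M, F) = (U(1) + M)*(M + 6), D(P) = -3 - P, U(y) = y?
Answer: -1/94 ≈ -0.010638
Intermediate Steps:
f(M, F) = 2 - (1 + M)*(6 + M) (f(M, F) = 2 - (1 + M)*(M + 6) = 2 - (1 + M)*(6 + M))
A(T, N) = -94 (A(T, N) = (-235 + 254) - 113 = 19 - 113 = -94)
1/A(f(29, D(2)), 520) = 1/(-94) = -1/94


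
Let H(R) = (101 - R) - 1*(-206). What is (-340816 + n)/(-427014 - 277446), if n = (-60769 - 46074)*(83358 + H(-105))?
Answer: 4475289463/352230 ≈ 12706.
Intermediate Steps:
H(R) = 307 - R (H(R) = (101 - R) + 206 = 307 - R)
n = -8950238110 (n = (-60769 - 46074)*(83358 + (307 - 1*(-105))) = -106843*(83358 + (307 + 105)) = -106843*(83358 + 412) = -106843*83770 = -8950238110)
(-340816 + n)/(-427014 - 277446) = (-340816 - 8950238110)/(-427014 - 277446) = -8950578926/(-704460) = -8950578926*(-1/704460) = 4475289463/352230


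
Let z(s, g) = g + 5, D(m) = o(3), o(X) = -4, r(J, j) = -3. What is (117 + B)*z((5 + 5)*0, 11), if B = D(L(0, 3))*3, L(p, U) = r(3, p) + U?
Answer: 1680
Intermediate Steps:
L(p, U) = -3 + U
D(m) = -4
z(s, g) = 5 + g
B = -12 (B = -4*3 = -12)
(117 + B)*z((5 + 5)*0, 11) = (117 - 12)*(5 + 11) = 105*16 = 1680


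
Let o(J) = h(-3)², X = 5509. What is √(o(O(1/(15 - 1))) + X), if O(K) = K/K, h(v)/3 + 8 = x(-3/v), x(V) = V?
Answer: 5*√238 ≈ 77.136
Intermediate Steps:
h(v) = -24 - 9/v (h(v) = -24 + 3*(-3/v) = -24 - 9/v)
O(K) = 1
o(J) = 441 (o(J) = (-24 - 9/(-3))² = (-24 - 9*(-⅓))² = (-24 + 3)² = (-21)² = 441)
√(o(O(1/(15 - 1))) + X) = √(441 + 5509) = √5950 = 5*√238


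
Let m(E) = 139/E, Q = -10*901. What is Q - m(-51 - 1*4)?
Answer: -495411/55 ≈ -9007.5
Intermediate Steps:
Q = -9010
Q - m(-51 - 1*4) = -9010 - 139/(-51 - 1*4) = -9010 - 139/(-51 - 4) = -9010 - 139/(-55) = -9010 - 139*(-1)/55 = -9010 - 1*(-139/55) = -9010 + 139/55 = -495411/55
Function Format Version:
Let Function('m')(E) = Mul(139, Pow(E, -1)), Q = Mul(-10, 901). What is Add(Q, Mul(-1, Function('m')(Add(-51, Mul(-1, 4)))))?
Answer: Rational(-495411, 55) ≈ -9007.5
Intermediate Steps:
Q = -9010
Add(Q, Mul(-1, Function('m')(Add(-51, Mul(-1, 4))))) = Add(-9010, Mul(-1, Mul(139, Pow(Add(-51, Mul(-1, 4)), -1)))) = Add(-9010, Mul(-1, Mul(139, Pow(Add(-51, -4), -1)))) = Add(-9010, Mul(-1, Mul(139, Pow(-55, -1)))) = Add(-9010, Mul(-1, Mul(139, Rational(-1, 55)))) = Add(-9010, Mul(-1, Rational(-139, 55))) = Add(-9010, Rational(139, 55)) = Rational(-495411, 55)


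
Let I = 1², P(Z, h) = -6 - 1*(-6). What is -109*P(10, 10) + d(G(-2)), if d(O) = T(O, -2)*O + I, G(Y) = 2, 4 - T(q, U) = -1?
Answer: 11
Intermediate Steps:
T(q, U) = 5 (T(q, U) = 4 - 1*(-1) = 4 + 1 = 5)
P(Z, h) = 0 (P(Z, h) = -6 + 6 = 0)
I = 1
d(O) = 1 + 5*O (d(O) = 5*O + 1 = 1 + 5*O)
-109*P(10, 10) + d(G(-2)) = -109*0 + (1 + 5*2) = 0 + (1 + 10) = 0 + 11 = 11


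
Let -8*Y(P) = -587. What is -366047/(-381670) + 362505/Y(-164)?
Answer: 1107073136389/224040290 ≈ 4941.4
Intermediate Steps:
Y(P) = 587/8 (Y(P) = -⅛*(-587) = 587/8)
-366047/(-381670) + 362505/Y(-164) = -366047/(-381670) + 362505/(587/8) = -366047*(-1/381670) + 362505*(8/587) = 366047/381670 + 2900040/587 = 1107073136389/224040290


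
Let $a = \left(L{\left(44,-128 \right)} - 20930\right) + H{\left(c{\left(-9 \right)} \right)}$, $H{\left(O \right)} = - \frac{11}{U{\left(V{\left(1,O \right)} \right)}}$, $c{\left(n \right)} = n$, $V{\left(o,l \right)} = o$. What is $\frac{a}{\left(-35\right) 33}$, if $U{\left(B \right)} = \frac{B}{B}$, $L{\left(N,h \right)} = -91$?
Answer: $\frac{1912}{105} \approx 18.21$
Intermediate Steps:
$U{\left(B \right)} = 1$
$H{\left(O \right)} = -11$ ($H{\left(O \right)} = - \frac{11}{1} = \left(-11\right) 1 = -11$)
$a = -21032$ ($a = \left(-91 - 20930\right) - 11 = -21021 - 11 = -21032$)
$\frac{a}{\left(-35\right) 33} = - \frac{21032}{\left(-35\right) 33} = - \frac{21032}{-1155} = \left(-21032\right) \left(- \frac{1}{1155}\right) = \frac{1912}{105}$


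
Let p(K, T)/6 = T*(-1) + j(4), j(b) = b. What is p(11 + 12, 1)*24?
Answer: 432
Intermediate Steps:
p(K, T) = 24 - 6*T (p(K, T) = 6*(T*(-1) + 4) = 6*(-T + 4) = 6*(4 - T) = 24 - 6*T)
p(11 + 12, 1)*24 = (24 - 6*1)*24 = (24 - 6)*24 = 18*24 = 432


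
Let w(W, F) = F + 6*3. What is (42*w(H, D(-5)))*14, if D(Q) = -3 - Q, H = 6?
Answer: 11760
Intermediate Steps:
w(W, F) = 18 + F (w(W, F) = F + 18 = 18 + F)
(42*w(H, D(-5)))*14 = (42*(18 + (-3 - 1*(-5))))*14 = (42*(18 + (-3 + 5)))*14 = (42*(18 + 2))*14 = (42*20)*14 = 840*14 = 11760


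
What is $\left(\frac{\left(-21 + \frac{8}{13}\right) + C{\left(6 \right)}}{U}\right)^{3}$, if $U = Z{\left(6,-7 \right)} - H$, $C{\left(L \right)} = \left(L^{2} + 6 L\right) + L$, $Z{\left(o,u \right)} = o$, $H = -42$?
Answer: $\frac{420189749}{242970624} \approx 1.7294$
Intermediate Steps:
$C{\left(L \right)} = L^{2} + 7 L$
$U = 48$ ($U = 6 - -42 = 6 + 42 = 48$)
$\left(\frac{\left(-21 + \frac{8}{13}\right) + C{\left(6 \right)}}{U}\right)^{3} = \left(\frac{\left(-21 + \frac{8}{13}\right) + 6 \left(7 + 6\right)}{48}\right)^{3} = \left(\left(\left(-21 + 8 \cdot \frac{1}{13}\right) + 6 \cdot 13\right) \frac{1}{48}\right)^{3} = \left(\left(\left(-21 + \frac{8}{13}\right) + 78\right) \frac{1}{48}\right)^{3} = \left(\left(- \frac{265}{13} + 78\right) \frac{1}{48}\right)^{3} = \left(\frac{749}{13} \cdot \frac{1}{48}\right)^{3} = \left(\frac{749}{624}\right)^{3} = \frac{420189749}{242970624}$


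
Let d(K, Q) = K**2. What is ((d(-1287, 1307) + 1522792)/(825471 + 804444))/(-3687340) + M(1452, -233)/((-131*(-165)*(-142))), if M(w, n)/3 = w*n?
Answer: 18484482597596699/55899482268506100 ≈ 0.33067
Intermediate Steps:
M(w, n) = 3*n*w (M(w, n) = 3*(w*n) = 3*(n*w) = 3*n*w)
((d(-1287, 1307) + 1522792)/(825471 + 804444))/(-3687340) + M(1452, -233)/((-131*(-165)*(-142))) = (((-1287)**2 + 1522792)/(825471 + 804444))/(-3687340) + (3*(-233)*1452)/((-131*(-165)*(-142))) = ((1656369 + 1522792)/1629915)*(-1/3687340) - 1014948/(21615*(-142)) = (3179161*(1/1629915))*(-1/3687340) - 1014948/(-3069330) = (3179161/1629915)*(-1/3687340) - 1014948*(-1/3069330) = -3179161/6010050776100 + 15378/46505 = 18484482597596699/55899482268506100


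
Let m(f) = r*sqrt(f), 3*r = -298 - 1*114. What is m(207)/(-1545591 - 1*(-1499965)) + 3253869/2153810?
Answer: 3253869/2153810 + 206*sqrt(23)/22813 ≈ 1.5541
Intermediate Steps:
r = -412/3 (r = (-298 - 1*114)/3 = (-298 - 114)/3 = (1/3)*(-412) = -412/3 ≈ -137.33)
m(f) = -412*sqrt(f)/3
m(207)/(-1545591 - 1*(-1499965)) + 3253869/2153810 = (-412*sqrt(23))/(-1545591 - 1*(-1499965)) + 3253869/2153810 = (-412*sqrt(23))/(-1545591 + 1499965) + 3253869*(1/2153810) = -412*sqrt(23)/(-45626) + 3253869/2153810 = -412*sqrt(23)*(-1/45626) + 3253869/2153810 = 206*sqrt(23)/22813 + 3253869/2153810 = 3253869/2153810 + 206*sqrt(23)/22813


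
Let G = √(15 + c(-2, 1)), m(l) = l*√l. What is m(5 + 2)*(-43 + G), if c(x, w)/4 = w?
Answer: 7*√7*(-43 + √19) ≈ -715.64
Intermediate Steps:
c(x, w) = 4*w
m(l) = l^(3/2)
G = √19 (G = √(15 + 4*1) = √(15 + 4) = √19 ≈ 4.3589)
m(5 + 2)*(-43 + G) = (5 + 2)^(3/2)*(-43 + √19) = 7^(3/2)*(-43 + √19) = (7*√7)*(-43 + √19) = 7*√7*(-43 + √19)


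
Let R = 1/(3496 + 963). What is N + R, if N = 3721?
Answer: 16591940/4459 ≈ 3721.0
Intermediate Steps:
R = 1/4459 ≈ 0.00022427
N + R = 3721 + 1/4459 = 16591940/4459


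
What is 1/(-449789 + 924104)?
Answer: 1/474315 ≈ 2.1083e-6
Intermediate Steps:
1/(-449789 + 924104) = 1/474315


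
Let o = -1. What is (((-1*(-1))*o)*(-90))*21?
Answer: 1890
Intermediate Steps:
(((-1*(-1))*o)*(-90))*21 = ((-1*(-1)*(-1))*(-90))*21 = ((1*(-1))*(-90))*21 = -1*(-90)*21 = 90*21 = 1890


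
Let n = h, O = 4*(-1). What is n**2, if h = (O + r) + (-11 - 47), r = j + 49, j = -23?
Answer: 1296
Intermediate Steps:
O = -4
r = 26 (r = -23 + 49 = 26)
h = -36 (h = (-4 + 26) + (-11 - 47) = 22 - 58 = -36)
n = -36
n**2 = (-36)**2 = 1296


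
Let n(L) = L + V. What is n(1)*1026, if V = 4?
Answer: 5130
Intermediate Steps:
n(L) = 4 + L (n(L) = L + 4 = 4 + L)
n(1)*1026 = (4 + 1)*1026 = 5*1026 = 5130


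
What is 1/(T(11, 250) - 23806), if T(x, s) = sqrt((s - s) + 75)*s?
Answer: -11903/281019068 - 625*sqrt(3)/281019068 ≈ -4.6209e-5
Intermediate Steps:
T(x, s) = 5*s*sqrt(3) (T(x, s) = sqrt(0 + 75)*s = sqrt(75)*s = (5*sqrt(3))*s = 5*s*sqrt(3))
1/(T(11, 250) - 23806) = 1/(5*250*sqrt(3) - 23806) = 1/(1250*sqrt(3) - 23806) = 1/(-23806 + 1250*sqrt(3))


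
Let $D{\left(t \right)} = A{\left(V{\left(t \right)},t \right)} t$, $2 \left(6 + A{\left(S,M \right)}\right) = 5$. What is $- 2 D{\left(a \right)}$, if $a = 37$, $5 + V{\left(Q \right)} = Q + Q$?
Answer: $259$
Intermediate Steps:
$V{\left(Q \right)} = -5 + 2 Q$ ($V{\left(Q \right)} = -5 + \left(Q + Q\right) = -5 + 2 Q$)
$A{\left(S,M \right)} = - \frac{7}{2}$ ($A{\left(S,M \right)} = -6 + \frac{1}{2} \cdot 5 = -6 + \frac{5}{2} = - \frac{7}{2}$)
$D{\left(t \right)} = - \frac{7 t}{2}$
$- 2 D{\left(a \right)} = - 2 \left(\left(- \frac{7}{2}\right) 37\right) = \left(-2\right) \left(- \frac{259}{2}\right) = 259$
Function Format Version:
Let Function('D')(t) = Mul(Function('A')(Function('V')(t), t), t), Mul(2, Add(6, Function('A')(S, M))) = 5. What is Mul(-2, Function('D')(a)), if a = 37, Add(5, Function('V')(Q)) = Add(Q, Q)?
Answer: 259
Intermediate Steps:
Function('V')(Q) = Add(-5, Mul(2, Q)) (Function('V')(Q) = Add(-5, Add(Q, Q)) = Add(-5, Mul(2, Q)))
Function('A')(S, M) = Rational(-7, 2) (Function('A')(S, M) = Add(-6, Mul(Rational(1, 2), 5)) = Add(-6, Rational(5, 2)) = Rational(-7, 2))
Function('D')(t) = Mul(Rational(-7, 2), t)
Mul(-2, Function('D')(a)) = Mul(-2, Mul(Rational(-7, 2), 37)) = Mul(-2, Rational(-259, 2)) = 259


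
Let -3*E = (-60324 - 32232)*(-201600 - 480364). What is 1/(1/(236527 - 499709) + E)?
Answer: -263182/5537336996769697 ≈ -4.7529e-11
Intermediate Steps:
E = -21039953328 (E = -(-60324 - 32232)*(-201600 - 480364)/3 = -(-30852)*(-681964) = -1/3*63119859984 = -21039953328)
1/(1/(236527 - 499709) + E) = 1/(1/(236527 - 499709) - 21039953328) = 1/(1/(-263182) - 21039953328) = 1/(-1/263182 - 21039953328) = 1/(-5537336996769697/263182) = -263182/5537336996769697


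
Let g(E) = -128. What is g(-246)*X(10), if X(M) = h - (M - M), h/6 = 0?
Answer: 0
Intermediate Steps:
h = 0 (h = 6*0 = 0)
X(M) = 0 (X(M) = 0 - (M - M) = 0 - 1*0 = 0 + 0 = 0)
g(-246)*X(10) = -128*0 = 0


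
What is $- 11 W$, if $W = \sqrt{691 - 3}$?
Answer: $- 44 \sqrt{43} \approx -288.53$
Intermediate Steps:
$W = 4 \sqrt{43}$ ($W = \sqrt{688} = 4 \sqrt{43} \approx 26.23$)
$- 11 W = - 11 \cdot 4 \sqrt{43} = - 44 \sqrt{43}$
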